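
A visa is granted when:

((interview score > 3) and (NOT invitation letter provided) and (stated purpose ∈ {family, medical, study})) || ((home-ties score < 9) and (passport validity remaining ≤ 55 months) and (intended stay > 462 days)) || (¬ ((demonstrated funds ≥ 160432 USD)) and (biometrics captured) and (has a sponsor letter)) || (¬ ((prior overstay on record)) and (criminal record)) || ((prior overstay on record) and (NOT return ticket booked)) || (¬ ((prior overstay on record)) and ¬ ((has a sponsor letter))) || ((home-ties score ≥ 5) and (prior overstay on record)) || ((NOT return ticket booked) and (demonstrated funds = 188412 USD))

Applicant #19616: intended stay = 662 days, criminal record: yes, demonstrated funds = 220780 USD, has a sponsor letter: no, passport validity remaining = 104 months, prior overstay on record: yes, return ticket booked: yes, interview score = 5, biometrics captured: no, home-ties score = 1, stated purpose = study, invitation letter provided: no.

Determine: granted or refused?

Atomic conditions:
  interview score > 3: 5 > 3 is true
  NOT invitation letter provided: no → true
  stated purpose ∈ {family, medical, study}: study is in the set → true
  home-ties score < 9: 1 < 9 is true
  passport validity remaining ≤ 55 months: 104 ≤ 55 is false
  intended stay > 462 days: 662 > 462 is true
  demonstrated funds ≥ 160432 USD: 220780 ≥ 160432 is true
  biometrics captured: no → false
  has a sponsor letter: no → false
  prior overstay on record: yes → true
  criminal record: yes → true
  NOT return ticket booked: yes → false
  home-ties score ≥ 5: 1 ≥ 5 is false
  demonstrated funds = 188412 USD: 220780 == 188412 is false
Combine:
[1] true AND true AND true = true
[2] true AND false AND true = false
[3.1] NOT true = false
[3] false AND false AND false = false
[4.1] NOT true = false
[4] false AND true = false
[5] true AND false = false
[6.1] NOT true = false
[6.2] NOT false = true
[6] false AND true = false
[7] false AND true = false
[8] false AND false = false
[root] true OR false OR false OR false OR false OR false OR false OR false = true
Overall: true → granted

Granted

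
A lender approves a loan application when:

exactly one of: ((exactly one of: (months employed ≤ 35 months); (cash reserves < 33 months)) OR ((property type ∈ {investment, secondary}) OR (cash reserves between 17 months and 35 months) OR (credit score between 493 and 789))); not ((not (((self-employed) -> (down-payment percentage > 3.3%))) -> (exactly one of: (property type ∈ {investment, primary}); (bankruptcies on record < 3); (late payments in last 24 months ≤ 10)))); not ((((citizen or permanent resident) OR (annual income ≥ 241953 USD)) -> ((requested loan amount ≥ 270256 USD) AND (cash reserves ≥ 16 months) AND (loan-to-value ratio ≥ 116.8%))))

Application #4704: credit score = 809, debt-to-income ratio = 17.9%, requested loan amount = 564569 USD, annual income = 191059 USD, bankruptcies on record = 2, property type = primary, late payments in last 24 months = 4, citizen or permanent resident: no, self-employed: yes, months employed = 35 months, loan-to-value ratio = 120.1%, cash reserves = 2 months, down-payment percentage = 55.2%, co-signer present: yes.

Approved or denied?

Denied

Atomic conditions:
  months employed ≤ 35 months: 35 ≤ 35 is true
  cash reserves < 33 months: 2 < 33 is true
  property type ∈ {investment, secondary}: primary is not in the set → false
  cash reserves between 17 months and 35 months: 2 in [17, 35] is false
  credit score between 493 and 789: 809 in [493, 789] is false
  self-employed: yes → true
  down-payment percentage > 3.3%: 55.2 > 3.3 is true
  property type ∈ {investment, primary}: primary is in the set → true
  bankruptcies on record < 3: 2 < 3 is true
  late payments in last 24 months ≤ 10: 4 ≤ 10 is true
  citizen or permanent resident: no → false
  annual income ≥ 241953 USD: 191059 ≥ 241953 is false
  requested loan amount ≥ 270256 USD: 564569 ≥ 270256 is true
  cash reserves ≥ 16 months: 2 ≥ 16 is false
  loan-to-value ratio ≥ 116.8%: 120.1 ≥ 116.8 is true
Combine:
[1.1] exactly-one(true, true) = false
[1.2] false OR false OR false = false
[1] false OR false = false
[2.1.1.1] true → true = true
[2.1.1] NOT true = false
[2.1.2] exactly-one(true, true, true) = false
[2.1] false → false (antecedent false ⇒ implication holds) = true
[2] NOT true = false
[3.1.1] false OR false = false
[3.1.2] true AND false AND true = false
[3.1] false → false (antecedent false ⇒ implication holds) = true
[3] NOT true = false
[root] exactly-one(false, false, false) = false
Overall: false → denied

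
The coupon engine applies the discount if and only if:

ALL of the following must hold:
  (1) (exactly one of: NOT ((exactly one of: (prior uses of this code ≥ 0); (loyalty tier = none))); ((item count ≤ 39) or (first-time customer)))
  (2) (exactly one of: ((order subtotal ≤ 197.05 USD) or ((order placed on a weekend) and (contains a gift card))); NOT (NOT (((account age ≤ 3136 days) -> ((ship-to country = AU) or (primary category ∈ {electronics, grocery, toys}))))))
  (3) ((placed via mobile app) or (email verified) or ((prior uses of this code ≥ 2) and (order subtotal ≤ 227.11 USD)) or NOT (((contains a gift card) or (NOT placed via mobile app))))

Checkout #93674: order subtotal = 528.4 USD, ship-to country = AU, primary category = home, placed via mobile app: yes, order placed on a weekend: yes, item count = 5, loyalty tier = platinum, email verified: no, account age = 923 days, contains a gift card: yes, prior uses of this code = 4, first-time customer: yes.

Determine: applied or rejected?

Rejected

Atomic conditions:
  prior uses of this code ≥ 0: 4 ≥ 0 is true
  loyalty tier = none: platinum == none is false
  item count ≤ 39: 5 ≤ 39 is true
  first-time customer: yes → true
  order subtotal ≤ 197.05 USD: 528.4 ≤ 197.05 is false
  order placed on a weekend: yes → true
  contains a gift card: yes → true
  account age ≤ 3136 days: 923 ≤ 3136 is true
  ship-to country = AU: AU == AU is true
  primary category ∈ {electronics, grocery, toys}: home is not in the set → false
  placed via mobile app: yes → true
  email verified: no → false
  prior uses of this code ≥ 2: 4 ≥ 2 is true
  order subtotal ≤ 227.11 USD: 528.4 ≤ 227.11 is false
  NOT placed via mobile app: yes → false
Combine:
[1.1.1] exactly-one(true, false) = true
[1.1] NOT true = false
[1.2] true OR true = true
[1] exactly-one(false, true) = true
[2.1.2] true AND true = true
[2.1] false OR true = true
[2.2.1.1.2] true OR false = true
[2.2.1.1] true → true = true
[2.2.1] NOT true = false
[2.2] NOT false = true
[2] exactly-one(true, true) = false
[3.3] true AND false = false
[3.4.1] true OR false = true
[3.4] NOT true = false
[3] true OR false OR false OR false = true
[root] true AND false AND true = false
Overall: false → rejected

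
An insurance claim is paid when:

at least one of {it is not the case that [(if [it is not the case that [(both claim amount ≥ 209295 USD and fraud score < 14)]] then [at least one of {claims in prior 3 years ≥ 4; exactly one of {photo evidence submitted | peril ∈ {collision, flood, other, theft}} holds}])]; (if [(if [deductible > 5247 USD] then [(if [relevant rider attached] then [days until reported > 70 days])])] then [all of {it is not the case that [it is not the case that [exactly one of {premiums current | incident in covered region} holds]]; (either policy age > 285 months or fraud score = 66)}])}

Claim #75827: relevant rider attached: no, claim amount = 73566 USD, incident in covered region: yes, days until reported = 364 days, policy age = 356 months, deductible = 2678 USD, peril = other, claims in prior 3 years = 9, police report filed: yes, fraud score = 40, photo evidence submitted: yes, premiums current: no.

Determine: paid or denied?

Atomic conditions:
  claim amount ≥ 209295 USD: 73566 ≥ 209295 is false
  fraud score < 14: 40 < 14 is false
  claims in prior 3 years ≥ 4: 9 ≥ 4 is true
  photo evidence submitted: yes → true
  peril ∈ {collision, flood, other, theft}: other is in the set → true
  deductible > 5247 USD: 2678 > 5247 is false
  relevant rider attached: no → false
  days until reported > 70 days: 364 > 70 is true
  premiums current: no → false
  incident in covered region: yes → true
  policy age > 285 months: 356 > 285 is true
  fraud score = 66: 40 == 66 is false
Combine:
[1.1.1.1] false AND false = false
[1.1.1] NOT false = true
[1.1.2.2] exactly-one(true, true) = false
[1.1.2] true OR false = true
[1.1] true → true = true
[1] NOT true = false
[2.1.2] false → true (antecedent false ⇒ implication holds) = true
[2.1] false → true (antecedent false ⇒ implication holds) = true
[2.2.1.1.1] exactly-one(false, true) = true
[2.2.1.1] NOT true = false
[2.2.1] NOT false = true
[2.2.2] true OR false = true
[2.2] true AND true = true
[2] true → true = true
[root] false OR true = true
Overall: true → paid

Paid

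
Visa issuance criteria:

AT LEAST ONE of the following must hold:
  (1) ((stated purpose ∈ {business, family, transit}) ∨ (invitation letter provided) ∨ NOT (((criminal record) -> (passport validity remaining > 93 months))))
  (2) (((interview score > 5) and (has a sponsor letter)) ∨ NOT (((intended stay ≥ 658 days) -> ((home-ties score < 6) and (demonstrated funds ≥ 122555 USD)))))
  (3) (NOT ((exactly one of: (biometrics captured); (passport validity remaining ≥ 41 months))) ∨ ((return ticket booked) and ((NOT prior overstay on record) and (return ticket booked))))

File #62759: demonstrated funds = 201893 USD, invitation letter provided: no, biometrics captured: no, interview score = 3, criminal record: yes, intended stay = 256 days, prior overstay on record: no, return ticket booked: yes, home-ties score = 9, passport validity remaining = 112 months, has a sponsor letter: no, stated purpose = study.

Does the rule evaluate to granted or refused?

Granted

Atomic conditions:
  stated purpose ∈ {business, family, transit}: study is not in the set → false
  invitation letter provided: no → false
  criminal record: yes → true
  passport validity remaining > 93 months: 112 > 93 is true
  interview score > 5: 3 > 5 is false
  has a sponsor letter: no → false
  intended stay ≥ 658 days: 256 ≥ 658 is false
  home-ties score < 6: 9 < 6 is false
  demonstrated funds ≥ 122555 USD: 201893 ≥ 122555 is true
  biometrics captured: no → false
  passport validity remaining ≥ 41 months: 112 ≥ 41 is true
  return ticket booked: yes → true
  NOT prior overstay on record: no → true
Combine:
[1.3.1] true → true = true
[1.3] NOT true = false
[1] false OR false OR false = false
[2.1] false AND false = false
[2.2.1.2] false AND true = false
[2.2.1] false → false (antecedent false ⇒ implication holds) = true
[2.2] NOT true = false
[2] false OR false = false
[3.1.1] exactly-one(false, true) = true
[3.1] NOT true = false
[3.2.2] true AND true = true
[3.2] true AND true = true
[3] false OR true = true
[root] false OR false OR true = true
Overall: true → granted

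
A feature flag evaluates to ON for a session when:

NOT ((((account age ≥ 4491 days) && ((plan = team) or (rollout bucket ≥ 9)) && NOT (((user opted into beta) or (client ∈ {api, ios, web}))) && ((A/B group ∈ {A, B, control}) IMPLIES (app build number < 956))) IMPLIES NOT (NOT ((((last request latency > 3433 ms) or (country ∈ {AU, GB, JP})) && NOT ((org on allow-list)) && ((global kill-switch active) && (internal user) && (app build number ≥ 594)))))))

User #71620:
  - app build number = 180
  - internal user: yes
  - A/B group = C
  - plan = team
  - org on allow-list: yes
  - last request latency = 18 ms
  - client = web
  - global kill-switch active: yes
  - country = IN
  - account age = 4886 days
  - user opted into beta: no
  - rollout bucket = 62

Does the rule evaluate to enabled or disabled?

Atomic conditions:
  account age ≥ 4491 days: 4886 ≥ 4491 is true
  plan = team: team == team is true
  rollout bucket ≥ 9: 62 ≥ 9 is true
  user opted into beta: no → false
  client ∈ {api, ios, web}: web is in the set → true
  A/B group ∈ {A, B, control}: C is not in the set → false
  app build number < 956: 180 < 956 is true
  last request latency > 3433 ms: 18 > 3433 is false
  country ∈ {AU, GB, JP}: IN is not in the set → false
  org on allow-list: yes → true
  global kill-switch active: yes → true
  internal user: yes → true
  app build number ≥ 594: 180 ≥ 594 is false
Combine:
[1.1.2] true OR true = true
[1.1.3.1] false OR true = true
[1.1.3] NOT true = false
[1.1.4] false → true (antecedent false ⇒ implication holds) = true
[1.1] true AND true AND false AND true = false
[1.2.1.1.1] false OR false = false
[1.2.1.1.2] NOT true = false
[1.2.1.1.3] true AND true AND false = false
[1.2.1.1] false AND false AND false = false
[1.2.1] NOT false = true
[1.2] NOT true = false
[1] false → false (antecedent false ⇒ implication holds) = true
[root] NOT true = false
Overall: false → disabled

Disabled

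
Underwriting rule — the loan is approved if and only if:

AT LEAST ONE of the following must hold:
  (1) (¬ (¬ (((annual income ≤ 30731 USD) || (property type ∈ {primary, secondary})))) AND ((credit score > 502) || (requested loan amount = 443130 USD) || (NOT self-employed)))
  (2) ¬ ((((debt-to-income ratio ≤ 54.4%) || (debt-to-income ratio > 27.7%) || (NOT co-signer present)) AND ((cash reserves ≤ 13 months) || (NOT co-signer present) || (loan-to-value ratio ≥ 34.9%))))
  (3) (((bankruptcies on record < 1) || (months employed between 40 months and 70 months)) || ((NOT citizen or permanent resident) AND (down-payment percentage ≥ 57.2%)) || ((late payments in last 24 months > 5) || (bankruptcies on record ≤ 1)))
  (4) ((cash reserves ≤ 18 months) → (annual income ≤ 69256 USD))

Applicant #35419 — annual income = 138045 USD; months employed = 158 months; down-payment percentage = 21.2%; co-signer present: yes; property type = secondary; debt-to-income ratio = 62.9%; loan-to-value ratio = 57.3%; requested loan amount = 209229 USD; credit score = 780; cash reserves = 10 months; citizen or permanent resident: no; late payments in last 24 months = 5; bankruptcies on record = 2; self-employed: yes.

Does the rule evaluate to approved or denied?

Approved

Atomic conditions:
  annual income ≤ 30731 USD: 138045 ≤ 30731 is false
  property type ∈ {primary, secondary}: secondary is in the set → true
  credit score > 502: 780 > 502 is true
  requested loan amount = 443130 USD: 209229 == 443130 is false
  NOT self-employed: yes → false
  debt-to-income ratio ≤ 54.4%: 62.9 ≤ 54.4 is false
  debt-to-income ratio > 27.7%: 62.9 > 27.7 is true
  NOT co-signer present: yes → false
  cash reserves ≤ 13 months: 10 ≤ 13 is true
  loan-to-value ratio ≥ 34.9%: 57.3 ≥ 34.9 is true
  bankruptcies on record < 1: 2 < 1 is false
  months employed between 40 months and 70 months: 158 in [40, 70] is false
  NOT citizen or permanent resident: no → true
  down-payment percentage ≥ 57.2%: 21.2 ≥ 57.2 is false
  late payments in last 24 months > 5: 5 > 5 is false
  bankruptcies on record ≤ 1: 2 ≤ 1 is false
  cash reserves ≤ 18 months: 10 ≤ 18 is true
  annual income ≤ 69256 USD: 138045 ≤ 69256 is false
Combine:
[1.1.1.1] false OR true = true
[1.1.1] NOT true = false
[1.1] NOT false = true
[1.2] true OR false OR false = true
[1] true AND true = true
[2.1.1] false OR true OR false = true
[2.1.2] true OR false OR true = true
[2.1] true AND true = true
[2] NOT true = false
[3.1] false OR false = false
[3.2] true AND false = false
[3.3] false OR false = false
[3] false OR false OR false = false
[4] true → false = false
[root] true OR false OR false OR false = true
Overall: true → approved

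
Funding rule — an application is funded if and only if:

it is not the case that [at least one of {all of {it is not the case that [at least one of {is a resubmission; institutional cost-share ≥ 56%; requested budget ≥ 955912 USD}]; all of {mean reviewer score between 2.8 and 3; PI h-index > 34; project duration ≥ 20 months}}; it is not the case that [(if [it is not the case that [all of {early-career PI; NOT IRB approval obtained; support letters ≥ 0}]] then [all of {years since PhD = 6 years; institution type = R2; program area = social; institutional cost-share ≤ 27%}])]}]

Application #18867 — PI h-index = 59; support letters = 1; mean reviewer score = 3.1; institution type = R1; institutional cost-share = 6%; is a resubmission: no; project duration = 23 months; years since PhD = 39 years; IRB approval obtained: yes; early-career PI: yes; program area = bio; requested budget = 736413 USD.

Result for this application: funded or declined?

Declined

Atomic conditions:
  is a resubmission: no → false
  institutional cost-share ≥ 56%: 6 ≥ 56 is false
  requested budget ≥ 955912 USD: 736413 ≥ 955912 is false
  mean reviewer score between 2.8 and 3: 3.1 in [2.8, 3] is false
  PI h-index > 34: 59 > 34 is true
  project duration ≥ 20 months: 23 ≥ 20 is true
  early-career PI: yes → true
  NOT IRB approval obtained: yes → false
  support letters ≥ 0: 1 ≥ 0 is true
  years since PhD = 6 years: 39 == 6 is false
  institution type = R2: R1 == R2 is false
  program area = social: bio == social is false
  institutional cost-share ≤ 27%: 6 ≤ 27 is true
Combine:
[1.1.1.1] false OR false OR false = false
[1.1.1] NOT false = true
[1.1.2] false AND true AND true = false
[1.1] true AND false = false
[1.2.1.1.1] true AND false AND true = false
[1.2.1.1] NOT false = true
[1.2.1.2] false AND false AND false AND true = false
[1.2.1] true → false = false
[1.2] NOT false = true
[1] false OR true = true
[root] NOT true = false
Overall: false → declined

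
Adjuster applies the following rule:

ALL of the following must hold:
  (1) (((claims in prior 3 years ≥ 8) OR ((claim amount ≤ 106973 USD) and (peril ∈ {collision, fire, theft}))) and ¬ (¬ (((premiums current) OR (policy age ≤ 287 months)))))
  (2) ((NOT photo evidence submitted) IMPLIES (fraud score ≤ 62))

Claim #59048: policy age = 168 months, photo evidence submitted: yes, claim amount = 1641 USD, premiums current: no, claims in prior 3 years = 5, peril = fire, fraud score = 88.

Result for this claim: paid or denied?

Paid

Atomic conditions:
  claims in prior 3 years ≥ 8: 5 ≥ 8 is false
  claim amount ≤ 106973 USD: 1641 ≤ 106973 is true
  peril ∈ {collision, fire, theft}: fire is in the set → true
  premiums current: no → false
  policy age ≤ 287 months: 168 ≤ 287 is true
  NOT photo evidence submitted: yes → false
  fraud score ≤ 62: 88 ≤ 62 is false
Combine:
[1.1.2] true AND true = true
[1.1] false OR true = true
[1.2.1.1] false OR true = true
[1.2.1] NOT true = false
[1.2] NOT false = true
[1] true AND true = true
[2] false → false (antecedent false ⇒ implication holds) = true
[root] true AND true = true
Overall: true → paid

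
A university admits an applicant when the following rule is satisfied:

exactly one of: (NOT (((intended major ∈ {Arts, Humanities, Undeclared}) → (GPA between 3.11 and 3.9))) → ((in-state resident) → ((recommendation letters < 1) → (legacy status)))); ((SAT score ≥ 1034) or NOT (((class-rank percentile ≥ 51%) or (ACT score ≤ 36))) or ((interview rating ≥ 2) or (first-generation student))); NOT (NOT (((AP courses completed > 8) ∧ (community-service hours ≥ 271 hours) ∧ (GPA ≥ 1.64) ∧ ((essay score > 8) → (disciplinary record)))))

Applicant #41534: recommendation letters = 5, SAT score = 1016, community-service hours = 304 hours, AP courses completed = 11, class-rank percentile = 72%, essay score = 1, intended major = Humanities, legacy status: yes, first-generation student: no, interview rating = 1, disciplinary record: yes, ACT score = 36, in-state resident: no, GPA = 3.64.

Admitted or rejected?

Atomic conditions:
  intended major ∈ {Arts, Humanities, Undeclared}: Humanities is in the set → true
  GPA between 3.11 and 3.9: 3.64 in [3.11, 3.9] is true
  in-state resident: no → false
  recommendation letters < 1: 5 < 1 is false
  legacy status: yes → true
  SAT score ≥ 1034: 1016 ≥ 1034 is false
  class-rank percentile ≥ 51%: 72 ≥ 51 is true
  ACT score ≤ 36: 36 ≤ 36 is true
  interview rating ≥ 2: 1 ≥ 2 is false
  first-generation student: no → false
  AP courses completed > 8: 11 > 8 is true
  community-service hours ≥ 271 hours: 304 ≥ 271 is true
  GPA ≥ 1.64: 3.64 ≥ 1.64 is true
  essay score > 8: 1 > 8 is false
  disciplinary record: yes → true
Combine:
[1.1.1] true → true = true
[1.1] NOT true = false
[1.2.2] false → true (antecedent false ⇒ implication holds) = true
[1.2] false → true (antecedent false ⇒ implication holds) = true
[1] false → true (antecedent false ⇒ implication holds) = true
[2.2.1] true OR true = true
[2.2] NOT true = false
[2.3] false OR false = false
[2] false OR false OR false = false
[3.1.1.4] false → true (antecedent false ⇒ implication holds) = true
[3.1.1] true AND true AND true AND true = true
[3.1] NOT true = false
[3] NOT false = true
[root] exactly-one(true, false, true) = false
Overall: false → rejected

Rejected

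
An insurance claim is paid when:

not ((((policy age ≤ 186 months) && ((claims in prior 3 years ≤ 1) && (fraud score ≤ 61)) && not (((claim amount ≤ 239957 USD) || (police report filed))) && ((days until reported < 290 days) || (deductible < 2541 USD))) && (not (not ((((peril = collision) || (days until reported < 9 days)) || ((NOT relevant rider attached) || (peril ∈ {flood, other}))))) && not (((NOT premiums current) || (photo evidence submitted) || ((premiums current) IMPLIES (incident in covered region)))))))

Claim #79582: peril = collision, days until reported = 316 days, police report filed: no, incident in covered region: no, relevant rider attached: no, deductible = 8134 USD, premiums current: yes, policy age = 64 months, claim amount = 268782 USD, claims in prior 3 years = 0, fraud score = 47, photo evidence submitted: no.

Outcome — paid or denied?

Atomic conditions:
  policy age ≤ 186 months: 64 ≤ 186 is true
  claims in prior 3 years ≤ 1: 0 ≤ 1 is true
  fraud score ≤ 61: 47 ≤ 61 is true
  claim amount ≤ 239957 USD: 268782 ≤ 239957 is false
  police report filed: no → false
  days until reported < 290 days: 316 < 290 is false
  deductible < 2541 USD: 8134 < 2541 is false
  peril = collision: collision == collision is true
  days until reported < 9 days: 316 < 9 is false
  NOT relevant rider attached: no → true
  peril ∈ {flood, other}: collision is not in the set → false
  NOT premiums current: yes → false
  photo evidence submitted: no → false
  premiums current: yes → true
  incident in covered region: no → false
Combine:
[1.1.2] true AND true = true
[1.1.3.1] false OR false = false
[1.1.3] NOT false = true
[1.1.4] false OR false = false
[1.1] true AND true AND true AND false = false
[1.2.1.1.1.1] true OR false = true
[1.2.1.1.1.2] true OR false = true
[1.2.1.1.1] true OR true = true
[1.2.1.1] NOT true = false
[1.2.1] NOT false = true
[1.2.2.1.3] true → false = false
[1.2.2.1] false OR false OR false = false
[1.2.2] NOT false = true
[1.2] true AND true = true
[1] false AND true = false
[root] NOT false = true
Overall: true → paid

Paid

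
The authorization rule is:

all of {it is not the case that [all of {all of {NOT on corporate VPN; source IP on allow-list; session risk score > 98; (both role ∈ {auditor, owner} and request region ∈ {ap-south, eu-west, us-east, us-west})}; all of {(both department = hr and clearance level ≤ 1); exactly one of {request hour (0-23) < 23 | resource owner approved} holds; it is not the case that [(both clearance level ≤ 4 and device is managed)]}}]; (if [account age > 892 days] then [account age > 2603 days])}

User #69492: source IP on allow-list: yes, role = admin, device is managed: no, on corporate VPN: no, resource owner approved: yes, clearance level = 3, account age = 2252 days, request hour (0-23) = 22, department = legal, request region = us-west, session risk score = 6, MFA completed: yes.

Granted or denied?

Denied

Atomic conditions:
  NOT on corporate VPN: no → true
  source IP on allow-list: yes → true
  session risk score > 98: 6 > 98 is false
  role ∈ {auditor, owner}: admin is not in the set → false
  request region ∈ {ap-south, eu-west, us-east, us-west}: us-west is in the set → true
  department = hr: legal == hr is false
  clearance level ≤ 1: 3 ≤ 1 is false
  request hour (0-23) < 23: 22 < 23 is true
  resource owner approved: yes → true
  clearance level ≤ 4: 3 ≤ 4 is true
  device is managed: no → false
  account age > 892 days: 2252 > 892 is true
  account age > 2603 days: 2252 > 2603 is false
Combine:
[1.1.1.4] false AND true = false
[1.1.1] true AND true AND false AND false = false
[1.1.2.1] false AND false = false
[1.1.2.2] exactly-one(true, true) = false
[1.1.2.3.1] true AND false = false
[1.1.2.3] NOT false = true
[1.1.2] false AND false AND true = false
[1.1] false AND false = false
[1] NOT false = true
[2] true → false = false
[root] true AND false = false
Overall: false → denied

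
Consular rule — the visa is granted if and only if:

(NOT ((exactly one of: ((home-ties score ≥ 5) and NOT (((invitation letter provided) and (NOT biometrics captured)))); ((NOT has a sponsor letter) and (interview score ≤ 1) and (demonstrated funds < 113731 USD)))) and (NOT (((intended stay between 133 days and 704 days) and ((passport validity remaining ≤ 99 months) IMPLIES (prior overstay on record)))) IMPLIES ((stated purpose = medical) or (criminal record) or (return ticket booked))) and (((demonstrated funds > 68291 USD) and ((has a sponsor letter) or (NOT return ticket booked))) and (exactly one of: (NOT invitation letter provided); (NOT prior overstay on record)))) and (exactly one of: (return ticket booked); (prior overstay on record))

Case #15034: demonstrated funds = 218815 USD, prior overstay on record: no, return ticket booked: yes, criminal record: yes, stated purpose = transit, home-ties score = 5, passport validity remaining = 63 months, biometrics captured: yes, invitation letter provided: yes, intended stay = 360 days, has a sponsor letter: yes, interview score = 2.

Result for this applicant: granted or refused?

Refused

Atomic conditions:
  home-ties score ≥ 5: 5 ≥ 5 is true
  invitation letter provided: yes → true
  NOT biometrics captured: yes → false
  NOT has a sponsor letter: yes → false
  interview score ≤ 1: 2 ≤ 1 is false
  demonstrated funds < 113731 USD: 218815 < 113731 is false
  intended stay between 133 days and 704 days: 360 in [133, 704] is true
  passport validity remaining ≤ 99 months: 63 ≤ 99 is true
  prior overstay on record: no → false
  stated purpose = medical: transit == medical is false
  criminal record: yes → true
  return ticket booked: yes → true
  demonstrated funds > 68291 USD: 218815 > 68291 is true
  has a sponsor letter: yes → true
  NOT return ticket booked: yes → false
  NOT invitation letter provided: yes → false
  NOT prior overstay on record: no → true
Combine:
[1.1.1.1.2.1] true AND false = false
[1.1.1.1.2] NOT false = true
[1.1.1.1] true AND true = true
[1.1.1.2] false AND false AND false = false
[1.1.1] exactly-one(true, false) = true
[1.1] NOT true = false
[1.2.1.1.2] true → false = false
[1.2.1.1] true AND false = false
[1.2.1] NOT false = true
[1.2.2] false OR true OR true = true
[1.2] true → true = true
[1.3.1.2] true OR false = true
[1.3.1] true AND true = true
[1.3.2] exactly-one(false, true) = true
[1.3] true AND true = true
[1] false AND true AND true = false
[2] exactly-one(true, false) = true
[root] false AND true = false
Overall: false → refused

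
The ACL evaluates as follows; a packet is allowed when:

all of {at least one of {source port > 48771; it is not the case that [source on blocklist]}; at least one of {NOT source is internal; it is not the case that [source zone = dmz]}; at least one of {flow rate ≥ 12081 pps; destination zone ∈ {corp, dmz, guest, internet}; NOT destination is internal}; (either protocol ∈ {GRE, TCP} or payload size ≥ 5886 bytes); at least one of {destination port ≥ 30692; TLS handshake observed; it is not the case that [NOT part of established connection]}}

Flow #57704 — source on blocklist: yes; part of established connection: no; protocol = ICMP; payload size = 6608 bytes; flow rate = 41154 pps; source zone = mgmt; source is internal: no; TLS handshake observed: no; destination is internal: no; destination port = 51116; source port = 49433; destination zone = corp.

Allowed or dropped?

Allowed

Atomic conditions:
  source port > 48771: 49433 > 48771 is true
  source on blocklist: yes → true
  NOT source is internal: no → true
  source zone = dmz: mgmt == dmz is false
  flow rate ≥ 12081 pps: 41154 ≥ 12081 is true
  destination zone ∈ {corp, dmz, guest, internet}: corp is in the set → true
  NOT destination is internal: no → true
  protocol ∈ {GRE, TCP}: ICMP is not in the set → false
  payload size ≥ 5886 bytes: 6608 ≥ 5886 is true
  destination port ≥ 30692: 51116 ≥ 30692 is true
  TLS handshake observed: no → false
  NOT part of established connection: no → true
Combine:
[1.2] NOT true = false
[1] true OR false = true
[2.2] NOT false = true
[2] true OR true = true
[3] true OR true OR true = true
[4] false OR true = true
[5.3] NOT true = false
[5] true OR false OR false = true
[root] true AND true AND true AND true AND true = true
Overall: true → allowed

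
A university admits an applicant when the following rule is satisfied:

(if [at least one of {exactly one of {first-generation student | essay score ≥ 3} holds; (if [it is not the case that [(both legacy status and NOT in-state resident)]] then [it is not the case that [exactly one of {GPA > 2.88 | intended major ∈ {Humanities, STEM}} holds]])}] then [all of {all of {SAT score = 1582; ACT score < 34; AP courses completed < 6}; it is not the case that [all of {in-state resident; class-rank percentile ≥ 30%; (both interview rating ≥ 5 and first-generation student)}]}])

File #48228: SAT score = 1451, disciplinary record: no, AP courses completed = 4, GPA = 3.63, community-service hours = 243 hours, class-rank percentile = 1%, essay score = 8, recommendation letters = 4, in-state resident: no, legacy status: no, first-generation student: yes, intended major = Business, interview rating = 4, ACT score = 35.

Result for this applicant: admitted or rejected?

Admitted

Atomic conditions:
  first-generation student: yes → true
  essay score ≥ 3: 8 ≥ 3 is true
  legacy status: no → false
  NOT in-state resident: no → true
  GPA > 2.88: 3.63 > 2.88 is true
  intended major ∈ {Humanities, STEM}: Business is not in the set → false
  SAT score = 1582: 1451 == 1582 is false
  ACT score < 34: 35 < 34 is false
  AP courses completed < 6: 4 < 6 is true
  in-state resident: no → false
  class-rank percentile ≥ 30%: 1 ≥ 30 is false
  interview rating ≥ 5: 4 ≥ 5 is false
Combine:
[1.1] exactly-one(true, true) = false
[1.2.1.1] false AND true = false
[1.2.1] NOT false = true
[1.2.2.1] exactly-one(true, false) = true
[1.2.2] NOT true = false
[1.2] true → false = false
[1] false OR false = false
[2.1] false AND false AND true = false
[2.2.1.3] false AND true = false
[2.2.1] false AND false AND false = false
[2.2] NOT false = true
[2] false AND true = false
[root] false → false (antecedent false ⇒ implication holds) = true
Overall: true → admitted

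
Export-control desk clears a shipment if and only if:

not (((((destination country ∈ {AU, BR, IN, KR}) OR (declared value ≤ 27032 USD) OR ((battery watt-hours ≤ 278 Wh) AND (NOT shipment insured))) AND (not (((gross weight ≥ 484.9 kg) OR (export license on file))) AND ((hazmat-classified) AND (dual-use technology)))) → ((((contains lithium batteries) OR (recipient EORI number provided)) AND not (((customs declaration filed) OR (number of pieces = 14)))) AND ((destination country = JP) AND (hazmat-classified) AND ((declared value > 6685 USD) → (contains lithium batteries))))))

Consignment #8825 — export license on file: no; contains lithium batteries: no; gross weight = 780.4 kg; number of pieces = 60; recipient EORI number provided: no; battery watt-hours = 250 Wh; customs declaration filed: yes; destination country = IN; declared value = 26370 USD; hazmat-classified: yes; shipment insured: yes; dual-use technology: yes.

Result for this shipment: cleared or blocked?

Blocked

Atomic conditions:
  destination country ∈ {AU, BR, IN, KR}: IN is in the set → true
  declared value ≤ 27032 USD: 26370 ≤ 27032 is true
  battery watt-hours ≤ 278 Wh: 250 ≤ 278 is true
  NOT shipment insured: yes → false
  gross weight ≥ 484.9 kg: 780.4 ≥ 484.9 is true
  export license on file: no → false
  hazmat-classified: yes → true
  dual-use technology: yes → true
  contains lithium batteries: no → false
  recipient EORI number provided: no → false
  customs declaration filed: yes → true
  number of pieces = 14: 60 == 14 is false
  destination country = JP: IN == JP is false
  declared value > 6685 USD: 26370 > 6685 is true
Combine:
[1.1.1.3] true AND false = false
[1.1.1] true OR true OR false = true
[1.1.2.1.1] true OR false = true
[1.1.2.1] NOT true = false
[1.1.2.2] true AND true = true
[1.1.2] false AND true = false
[1.1] true AND false = false
[1.2.1.1] false OR false = false
[1.2.1.2.1] true OR false = true
[1.2.1.2] NOT true = false
[1.2.1] false AND false = false
[1.2.2.3] true → false = false
[1.2.2] false AND true AND false = false
[1.2] false AND false = false
[1] false → false (antecedent false ⇒ implication holds) = true
[root] NOT true = false
Overall: false → blocked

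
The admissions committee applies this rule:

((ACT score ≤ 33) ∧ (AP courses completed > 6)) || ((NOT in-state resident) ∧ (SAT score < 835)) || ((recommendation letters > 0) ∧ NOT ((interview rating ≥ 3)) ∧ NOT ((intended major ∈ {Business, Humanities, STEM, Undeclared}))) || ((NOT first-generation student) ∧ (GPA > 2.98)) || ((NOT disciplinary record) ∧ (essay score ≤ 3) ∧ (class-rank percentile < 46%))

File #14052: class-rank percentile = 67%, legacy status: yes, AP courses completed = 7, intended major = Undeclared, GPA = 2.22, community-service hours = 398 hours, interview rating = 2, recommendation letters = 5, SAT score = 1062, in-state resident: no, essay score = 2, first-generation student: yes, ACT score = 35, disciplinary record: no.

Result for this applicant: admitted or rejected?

Rejected

Atomic conditions:
  ACT score ≤ 33: 35 ≤ 33 is false
  AP courses completed > 6: 7 > 6 is true
  NOT in-state resident: no → true
  SAT score < 835: 1062 < 835 is false
  recommendation letters > 0: 5 > 0 is true
  interview rating ≥ 3: 2 ≥ 3 is false
  intended major ∈ {Business, Humanities, STEM, Undeclared}: Undeclared is in the set → true
  NOT first-generation student: yes → false
  GPA > 2.98: 2.22 > 2.98 is false
  NOT disciplinary record: no → true
  essay score ≤ 3: 2 ≤ 3 is true
  class-rank percentile < 46%: 67 < 46 is false
Combine:
[1] false AND true = false
[2] true AND false = false
[3.2] NOT false = true
[3.3] NOT true = false
[3] true AND true AND false = false
[4] false AND false = false
[5] true AND true AND false = false
[root] false OR false OR false OR false OR false = false
Overall: false → rejected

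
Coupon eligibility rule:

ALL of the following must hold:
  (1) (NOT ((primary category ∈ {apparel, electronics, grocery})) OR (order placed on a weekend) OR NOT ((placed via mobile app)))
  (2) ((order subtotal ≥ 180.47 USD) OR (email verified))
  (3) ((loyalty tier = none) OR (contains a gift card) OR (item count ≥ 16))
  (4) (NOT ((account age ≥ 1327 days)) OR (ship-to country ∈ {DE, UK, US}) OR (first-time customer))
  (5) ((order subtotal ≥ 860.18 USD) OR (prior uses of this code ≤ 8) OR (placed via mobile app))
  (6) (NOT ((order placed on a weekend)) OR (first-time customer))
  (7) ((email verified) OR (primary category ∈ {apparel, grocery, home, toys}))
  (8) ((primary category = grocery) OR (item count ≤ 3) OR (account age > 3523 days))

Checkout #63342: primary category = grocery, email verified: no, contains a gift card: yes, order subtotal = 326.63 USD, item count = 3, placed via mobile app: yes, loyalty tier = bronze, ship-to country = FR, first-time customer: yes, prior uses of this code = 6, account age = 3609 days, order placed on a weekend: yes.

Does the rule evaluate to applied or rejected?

Applied

Atomic conditions:
  primary category ∈ {apparel, electronics, grocery}: grocery is in the set → true
  order placed on a weekend: yes → true
  placed via mobile app: yes → true
  order subtotal ≥ 180.47 USD: 326.63 ≥ 180.47 is true
  email verified: no → false
  loyalty tier = none: bronze == none is false
  contains a gift card: yes → true
  item count ≥ 16: 3 ≥ 16 is false
  account age ≥ 1327 days: 3609 ≥ 1327 is true
  ship-to country ∈ {DE, UK, US}: FR is not in the set → false
  first-time customer: yes → true
  order subtotal ≥ 860.18 USD: 326.63 ≥ 860.18 is false
  prior uses of this code ≤ 8: 6 ≤ 8 is true
  primary category ∈ {apparel, grocery, home, toys}: grocery is in the set → true
  primary category = grocery: grocery == grocery is true
  item count ≤ 3: 3 ≤ 3 is true
  account age > 3523 days: 3609 > 3523 is true
Combine:
[1.1] NOT true = false
[1.3] NOT true = false
[1] false OR true OR false = true
[2] true OR false = true
[3] false OR true OR false = true
[4.1] NOT true = false
[4] false OR false OR true = true
[5] false OR true OR true = true
[6.1] NOT true = false
[6] false OR true = true
[7] false OR true = true
[8] true OR true OR true = true
[root] true AND true AND true AND true AND true AND true AND true AND true = true
Overall: true → applied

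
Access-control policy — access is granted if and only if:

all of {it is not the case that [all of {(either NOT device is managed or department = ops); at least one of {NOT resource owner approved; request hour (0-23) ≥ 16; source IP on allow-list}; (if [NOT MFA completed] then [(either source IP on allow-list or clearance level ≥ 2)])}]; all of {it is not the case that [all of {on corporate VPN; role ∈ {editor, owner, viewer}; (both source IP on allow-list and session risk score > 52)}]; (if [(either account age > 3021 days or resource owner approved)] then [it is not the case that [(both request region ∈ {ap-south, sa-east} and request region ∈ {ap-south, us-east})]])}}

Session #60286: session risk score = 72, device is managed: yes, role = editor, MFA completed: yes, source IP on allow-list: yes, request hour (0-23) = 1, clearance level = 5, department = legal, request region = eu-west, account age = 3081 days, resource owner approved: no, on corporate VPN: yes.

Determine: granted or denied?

Denied

Atomic conditions:
  NOT device is managed: yes → false
  department = ops: legal == ops is false
  NOT resource owner approved: no → true
  request hour (0-23) ≥ 16: 1 ≥ 16 is false
  source IP on allow-list: yes → true
  NOT MFA completed: yes → false
  clearance level ≥ 2: 5 ≥ 2 is true
  on corporate VPN: yes → true
  role ∈ {editor, owner, viewer}: editor is in the set → true
  session risk score > 52: 72 > 52 is true
  account age > 3021 days: 3081 > 3021 is true
  resource owner approved: no → false
  request region ∈ {ap-south, sa-east}: eu-west is not in the set → false
  request region ∈ {ap-south, us-east}: eu-west is not in the set → false
Combine:
[1.1.1] false OR false = false
[1.1.2] true OR false OR true = true
[1.1.3.2] true OR true = true
[1.1.3] false → true (antecedent false ⇒ implication holds) = true
[1.1] false AND true AND true = false
[1] NOT false = true
[2.1.1.3] true AND true = true
[2.1.1] true AND true AND true = true
[2.1] NOT true = false
[2.2.1] true OR false = true
[2.2.2.1] false AND false = false
[2.2.2] NOT false = true
[2.2] true → true = true
[2] false AND true = false
[root] true AND false = false
Overall: false → denied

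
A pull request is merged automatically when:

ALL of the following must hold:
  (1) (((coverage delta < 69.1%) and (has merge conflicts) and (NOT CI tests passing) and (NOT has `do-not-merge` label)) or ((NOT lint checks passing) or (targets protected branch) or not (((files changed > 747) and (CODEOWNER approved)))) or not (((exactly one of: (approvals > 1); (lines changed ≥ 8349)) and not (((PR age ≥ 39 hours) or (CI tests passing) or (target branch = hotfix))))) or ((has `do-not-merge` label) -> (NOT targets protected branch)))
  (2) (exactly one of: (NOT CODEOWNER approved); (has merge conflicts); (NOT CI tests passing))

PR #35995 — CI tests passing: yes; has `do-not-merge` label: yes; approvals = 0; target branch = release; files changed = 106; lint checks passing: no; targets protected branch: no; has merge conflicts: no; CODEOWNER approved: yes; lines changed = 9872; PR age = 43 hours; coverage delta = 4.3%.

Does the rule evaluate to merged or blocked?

Blocked

Atomic conditions:
  coverage delta < 69.1%: 4.3 < 69.1 is true
  has merge conflicts: no → false
  NOT CI tests passing: yes → false
  NOT has `do-not-merge` label: yes → false
  NOT lint checks passing: no → true
  targets protected branch: no → false
  files changed > 747: 106 > 747 is false
  CODEOWNER approved: yes → true
  approvals > 1: 0 > 1 is false
  lines changed ≥ 8349: 9872 ≥ 8349 is true
  PR age ≥ 39 hours: 43 ≥ 39 is true
  CI tests passing: yes → true
  target branch = hotfix: release == hotfix is false
  has `do-not-merge` label: yes → true
  NOT targets protected branch: no → true
  NOT CODEOWNER approved: yes → false
Combine:
[1.1] true AND false AND false AND false = false
[1.2.3.1] false AND true = false
[1.2.3] NOT false = true
[1.2] true OR false OR true = true
[1.3.1.1] exactly-one(false, true) = true
[1.3.1.2.1] true OR true OR false = true
[1.3.1.2] NOT true = false
[1.3.1] true AND false = false
[1.3] NOT false = true
[1.4] true → true = true
[1] false OR true OR true OR true = true
[2] exactly-one(false, false, false) = false
[root] true AND false = false
Overall: false → blocked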